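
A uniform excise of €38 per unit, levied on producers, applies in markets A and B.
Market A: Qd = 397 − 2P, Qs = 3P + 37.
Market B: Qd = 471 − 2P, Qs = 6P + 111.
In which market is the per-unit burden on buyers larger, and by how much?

Market A: pre-tax P* = €72, Q* = 253; post-tax Q = 207.4; per-unit burden on buyers = €22.8.
Market B: pre-tax P* = €45, Q* = 381; post-tax Q = 324; per-unit burden on buyers = €28.5.
Difference: €22.8 vs €28.5 → market B is larger by €5.7.

Market B, by €5.7.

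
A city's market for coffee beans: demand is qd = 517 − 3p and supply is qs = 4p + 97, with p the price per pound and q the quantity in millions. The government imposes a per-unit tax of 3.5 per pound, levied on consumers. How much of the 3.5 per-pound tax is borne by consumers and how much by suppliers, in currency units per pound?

Consumers bear 2 per pound; suppliers bear 1.5 per pound.

Without the tax, 517 − 3p = 4p + 97 gives 7p = 420, so p* = 60 and q* = 337.
With the tax collected from consumers, demand (in seller-price terms) shifts: qd = 517 − 3(p + 3.5).
Solving gives q = 331 with consumers paying 62 and suppliers receiving 58.5 (the 3.5 wedge).
Burden on consumers: 2; on suppliers: 1.5. (They sum to 3.5.)
The less price-elastic side of the market bears the larger share of a per-unit tax.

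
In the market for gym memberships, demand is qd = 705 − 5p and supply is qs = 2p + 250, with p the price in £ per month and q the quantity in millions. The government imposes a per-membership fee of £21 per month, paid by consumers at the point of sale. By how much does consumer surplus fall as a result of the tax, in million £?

Consumer surplus falls by £2190 million.

Before the tax: set 705 − 5p = 2p + 250 → p* = £65, q* = 380.
With the tax collected from consumers, demand (in seller-price terms) shifts: qd = 705 − 5(p + 21).
New equilibrium: consumers pay £71, sellers receive £50, q = 350. (Wedge: pb − ps = 21.)
ΔCS is the trapezoid between Q = 350 and Q = 380 of height £6: ½ · (380 + 350) · 6 = £2190.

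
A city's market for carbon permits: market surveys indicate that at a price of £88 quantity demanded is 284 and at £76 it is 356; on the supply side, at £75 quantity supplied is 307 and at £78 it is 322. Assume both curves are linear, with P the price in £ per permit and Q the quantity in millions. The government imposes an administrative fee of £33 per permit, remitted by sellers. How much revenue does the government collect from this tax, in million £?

Demand slope: (356 − 284)/(76 − 88) = -6, so Qd = 812 − 6P.
Supply slope: (322 − 307)/(78 − 75) = 5, so Qs = 5P − 68.
Without the tax, 812 − 6P = 5P − 68 gives 11P = 880, so P* = £80 and Q* = 332.
With the tax collected from sellers, supply shifts: Qs = 5(P − 33) − 68.
New equilibrium: consumers pay £95, sellers receive £62, Q = 242. (Wedge: Pb − Ps = 33.)
Revenue = t · Q = 33 · 242 = £7986.

Tax revenue = £7986 million.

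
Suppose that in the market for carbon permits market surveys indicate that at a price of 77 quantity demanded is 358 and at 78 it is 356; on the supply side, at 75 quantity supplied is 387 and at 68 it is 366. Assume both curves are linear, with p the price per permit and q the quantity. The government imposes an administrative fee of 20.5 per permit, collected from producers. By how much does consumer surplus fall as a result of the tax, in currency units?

Demand slope: (356 − 358)/(78 − 77) = -2, so qd = 512 − 2p.
Supply slope: (366 − 387)/(68 − 75) = 3, so qs = 3p + 162.
Before the tax: set 512 − 2p = 3p + 162 → p* = 70, q* = 372.
With the tax collected from producers, supply shifts: qs = 3(p − 20.5) + 162.
New equilibrium: consumers pay 82.3, producers receive 61.8, q = 347.4. (Wedge: pb − ps = 20.5.)
ΔCS is the trapezoid between Q = 347.4 and Q = 372 of height 12.3: ½ · (372 + 347.4) · 12.3 = 4424.31.

Consumer surplus falls by 4424.31.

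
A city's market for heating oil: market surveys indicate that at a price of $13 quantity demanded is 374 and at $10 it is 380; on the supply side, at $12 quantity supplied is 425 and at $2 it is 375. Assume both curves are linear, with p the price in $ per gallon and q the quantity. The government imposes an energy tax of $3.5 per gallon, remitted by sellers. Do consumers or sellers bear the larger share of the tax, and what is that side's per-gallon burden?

Demand slope: (380 − 374)/(10 − 13) = -2, so qd = 400 − 2p.
Supply slope: (375 − 425)/(2 − 12) = 5, so qs = 5p + 365.
Before the tax: set 400 − 2p = 5p + 365 → p* = $5, q* = 390.
With the tax collected from sellers, supply shifts: qs = 5(p − 3.5) + 365.
Solving gives q = 385 with consumers paying $7.5 and sellers receiving $4 (the $3.5 wedge).
Per-gallon burden: consumers $2.5, sellers $1.
Consumers take the larger share because demand is less price-elastic here (demand slope 2 vs supply slope 5).

Consumers bear the larger share: $2.5 per gallon.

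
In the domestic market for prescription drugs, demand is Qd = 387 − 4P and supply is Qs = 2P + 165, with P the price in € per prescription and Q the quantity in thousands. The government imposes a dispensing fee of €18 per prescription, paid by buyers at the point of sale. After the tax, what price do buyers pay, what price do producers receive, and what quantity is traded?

Without the tax, 387 − 4P = 2P + 165 gives 6P = 222, so P* = €37 and Q* = 239.
With the tax collected from buyers, demand (in seller-price terms) shifts: Qd = 387 − 4(P + 18).
Solving gives Q = 215 with buyers paying €43 and producers receiving €25 (the €18 wedge).
The less price-elastic side of the market bears the larger share of a per-unit tax.

Buyers pay €43; producers receive €25; quantity = 215.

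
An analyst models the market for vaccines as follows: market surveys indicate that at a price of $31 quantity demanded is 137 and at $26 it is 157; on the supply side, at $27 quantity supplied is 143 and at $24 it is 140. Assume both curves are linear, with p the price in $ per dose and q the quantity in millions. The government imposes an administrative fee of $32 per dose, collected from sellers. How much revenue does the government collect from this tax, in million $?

Tax revenue = $3820.8 million.

Demand slope: (157 − 137)/(26 − 31) = -4, so qd = 261 − 4p.
Supply slope: (140 − 143)/(24 − 27) = 1, so qs = p + 116.
Before the tax: set 261 − 4p = p + 116 → p* = $29, q* = 145.
With the tax collected from sellers, supply shifts: qs = (p − 32) + 116.
Solving gives q = 119.4 with consumers paying $35.4 and sellers receiving $3.4 (the $32 wedge).
Revenue = t · Q = 32 · 119.4 = $3820.8.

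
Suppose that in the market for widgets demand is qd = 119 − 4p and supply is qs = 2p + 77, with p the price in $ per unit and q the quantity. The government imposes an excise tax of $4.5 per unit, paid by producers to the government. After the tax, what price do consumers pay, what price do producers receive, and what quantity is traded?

Consumers pay $8.5; producers receive $4; quantity = 85.

Before the tax: set 119 − 4p = 2p + 77 → p* = $7, q* = 91.
With the tax collected from producers, supply shifts: qs = 2(p − 4.5) + 77.
New equilibrium: consumers pay $8.5, producers receive $4, q = 85. (Wedge: pb − ps = 4.5.)
The less price-elastic side of the market bears the larger share of a per-unit tax.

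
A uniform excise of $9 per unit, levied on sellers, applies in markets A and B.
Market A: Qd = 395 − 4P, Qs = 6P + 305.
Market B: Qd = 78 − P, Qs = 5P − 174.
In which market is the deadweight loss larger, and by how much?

Market A, by $63.45.

Market A: pre-tax P* = $9, Q* = 359; post-tax Q = 337.4; deadweight loss = $97.2.
Market B: pre-tax P* = $42, Q* = 36; post-tax Q = 28.5; deadweight loss = $33.75.
Difference: $97.2 vs $33.75 → market A is larger by $63.45.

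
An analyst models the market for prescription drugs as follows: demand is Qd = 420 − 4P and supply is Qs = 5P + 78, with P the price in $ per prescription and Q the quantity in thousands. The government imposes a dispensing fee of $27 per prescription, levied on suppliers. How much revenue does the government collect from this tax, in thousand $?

Without the tax, 420 − 4P = 5P + 78 gives 9P = 342, so P* = $38 and Q* = 268.
With the tax collected from suppliers, supply shifts: Qs = 5(P − 27) + 78.
Solving gives Q = 208 with consumers paying $53 and suppliers receiving $26 (the $27 wedge).
Revenue = t · Q = 27 · 208 = $5616.

Tax revenue = $5616 thousand.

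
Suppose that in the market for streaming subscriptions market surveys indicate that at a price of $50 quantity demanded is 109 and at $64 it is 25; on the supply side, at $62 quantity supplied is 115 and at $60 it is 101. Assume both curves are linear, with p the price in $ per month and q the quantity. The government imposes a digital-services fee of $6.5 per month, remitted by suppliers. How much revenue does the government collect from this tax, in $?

Demand slope: (25 − 109)/(64 − 50) = -6, so qd = 409 − 6p.
Supply slope: (101 − 115)/(60 − 62) = 7, so qs = 7p − 319.
Without the tax, 409 − 6p = 7p − 319 gives 13p = 728, so p* = $56 and q* = 73.
With the tax collected from suppliers, supply shifts: qs = 7(p − 6.5) − 319.
Solving gives q = 52 with buyers paying $59.5 and suppliers receiving $53 (the $6.5 wedge).
Revenue = t · Q = 6.5 · 52 = $338.

Tax revenue = $338.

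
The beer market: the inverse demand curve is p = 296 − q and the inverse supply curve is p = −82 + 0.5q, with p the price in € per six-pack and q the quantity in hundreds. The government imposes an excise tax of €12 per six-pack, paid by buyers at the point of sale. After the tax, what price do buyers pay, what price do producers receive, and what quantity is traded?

Buyers pay €52; producers receive €40; quantity = 244.

Inverting to q(p) form: qd = 296 − p; qs = 2p + 164.
Before the tax: set 296 − p = 2p + 164 → p* = €44, q* = 252.
With the tax collected from buyers, demand (in seller-price terms) shifts: qd = 296 − (p + 12).
Solving gives q = 244 with buyers paying €52 and producers receiving €40 (the €12 wedge).
The less price-elastic side of the market bears the larger share of a per-unit tax.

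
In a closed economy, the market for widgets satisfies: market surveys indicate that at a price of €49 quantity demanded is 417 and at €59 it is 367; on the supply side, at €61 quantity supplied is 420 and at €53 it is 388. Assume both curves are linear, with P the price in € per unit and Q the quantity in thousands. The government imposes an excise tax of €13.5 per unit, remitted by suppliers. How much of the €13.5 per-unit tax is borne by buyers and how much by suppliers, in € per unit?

Demand slope: (367 − 417)/(59 − 49) = -5, so Qd = 662 − 5P.
Supply slope: (388 − 420)/(53 − 61) = 4, so Qs = 4P + 176.
Without the tax, 662 − 5P = 4P + 176 gives 9P = 486, so P* = €54 and Q* = 392.
With the tax collected from suppliers, supply shifts: Qs = 4(P − 13.5) + 176.
Solving gives Q = 362 with buyers paying €60 and suppliers receiving €46.5 (the €13.5 wedge).
Burden on buyers: €6; on suppliers: €7.5. (They sum to €13.5.)

Buyers bear €6 per unit; suppliers bear €7.5 per unit.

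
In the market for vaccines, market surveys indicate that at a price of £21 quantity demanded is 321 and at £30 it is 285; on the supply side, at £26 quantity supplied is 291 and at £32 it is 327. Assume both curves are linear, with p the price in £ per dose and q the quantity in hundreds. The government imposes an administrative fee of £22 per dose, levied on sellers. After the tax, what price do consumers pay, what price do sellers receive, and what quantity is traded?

Consumers pay £40.2; sellers receive £18.2; quantity = 244.2.

Demand slope: (285 − 321)/(30 − 21) = -4, so qd = 405 − 4p.
Supply slope: (327 − 291)/(32 − 26) = 6, so qs = 6p + 135.
Without the tax, 405 − 4p = 6p + 135 gives 10p = 270, so p* = £27 and q* = 297.
With the tax collected from sellers, supply shifts: qs = 6(p − 22) + 135.
Solving gives q = 244.2 with consumers paying £40.2 and sellers receiving £18.2 (the £22 wedge).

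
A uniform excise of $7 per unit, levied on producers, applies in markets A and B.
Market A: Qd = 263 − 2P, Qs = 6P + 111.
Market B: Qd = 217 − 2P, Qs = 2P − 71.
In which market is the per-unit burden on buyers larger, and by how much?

Market A, by $1.75.

Market A: pre-tax P* = $19, Q* = 225; post-tax Q = 214.5; per-unit burden on buyers = $5.25.
Market B: pre-tax P* = $72, Q* = 73; post-tax Q = 66; per-unit burden on buyers = $3.5.
Difference: $5.25 vs $3.5 → market A is larger by $1.75.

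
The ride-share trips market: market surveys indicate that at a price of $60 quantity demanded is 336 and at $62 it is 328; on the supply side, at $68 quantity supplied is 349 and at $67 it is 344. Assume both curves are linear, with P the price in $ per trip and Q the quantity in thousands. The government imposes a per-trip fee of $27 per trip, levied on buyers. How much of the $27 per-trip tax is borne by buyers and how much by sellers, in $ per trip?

Demand slope: (328 − 336)/(62 − 60) = -4, so Qd = 576 − 4P.
Supply slope: (344 − 349)/(67 − 68) = 5, so Qs = 5P + 9.
Without the tax, 576 − 4P = 5P + 9 gives 9P = 567, so P* = $63 and Q* = 324.
With the tax collected from buyers, demand (in seller-price terms) shifts: Qd = 576 − 4(P + 27).
Solving gives Q = 264 with buyers paying $78 and sellers receiving $51 (the $27 wedge).
Burden on buyers: $15; on sellers: $12. (They sum to $27.)

Buyers bear $15 per trip; sellers bear $12 per trip.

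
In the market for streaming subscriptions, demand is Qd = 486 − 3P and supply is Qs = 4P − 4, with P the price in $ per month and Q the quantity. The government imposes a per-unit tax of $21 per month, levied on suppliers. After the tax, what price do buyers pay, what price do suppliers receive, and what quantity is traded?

Buyers pay $82; suppliers receive $61; quantity = 240.

Before the tax: set 486 − 3P = 4P − 4 → P* = $70, Q* = 276.
With the tax collected from suppliers, supply shifts: Qs = 4(P − 21) − 4.
Solving gives Q = 240 with buyers paying $82 and suppliers receiving $61 (the $21 wedge).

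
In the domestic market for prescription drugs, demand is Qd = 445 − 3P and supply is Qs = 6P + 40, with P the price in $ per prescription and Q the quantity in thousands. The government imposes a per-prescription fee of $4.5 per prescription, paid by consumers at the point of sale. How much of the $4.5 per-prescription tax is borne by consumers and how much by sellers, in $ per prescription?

Consumers bear $3 per prescription; sellers bear $1.5 per prescription.

Without the tax, 445 − 3P = 6P + 40 gives 9P = 405, so P* = $45 and Q* = 310.
With the tax collected from consumers, demand (in seller-price terms) shifts: Qd = 445 − 3(P + 4.5).
New equilibrium: consumers pay $48, sellers receive $43.5, Q = 301. (Wedge: Pb − Ps = 4.5.)
Burden on consumers: $3; on sellers: $1.5. (They sum to $4.5.)
The less price-elastic side of the market bears the larger share of a per-unit tax.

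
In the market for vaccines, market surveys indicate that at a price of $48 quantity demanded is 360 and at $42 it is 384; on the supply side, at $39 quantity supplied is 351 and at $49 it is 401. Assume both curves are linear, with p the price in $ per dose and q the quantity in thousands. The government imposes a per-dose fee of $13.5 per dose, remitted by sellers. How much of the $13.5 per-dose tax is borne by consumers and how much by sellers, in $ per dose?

Demand slope: (384 − 360)/(42 − 48) = -4, so qd = 552 − 4p.
Supply slope: (401 − 351)/(49 − 39) = 5, so qs = 5p + 156.
Without the tax, 552 − 4p = 5p + 156 gives 9p = 396, so p* = $44 and q* = 376.
With the tax collected from sellers, supply shifts: qs = 5(p − 13.5) + 156.
New equilibrium: consumers pay $51.5, sellers receive $38, q = 346. (Wedge: pb − ps = 13.5.)
Burden on consumers: $7.5; on sellers: $6. (They sum to $13.5.)

Consumers bear $7.5 per dose; sellers bear $6 per dose.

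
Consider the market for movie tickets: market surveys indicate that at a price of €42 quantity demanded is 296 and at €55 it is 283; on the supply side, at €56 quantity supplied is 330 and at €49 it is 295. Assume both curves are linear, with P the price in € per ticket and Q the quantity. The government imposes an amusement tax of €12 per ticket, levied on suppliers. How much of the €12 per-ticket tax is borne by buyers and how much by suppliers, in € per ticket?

Buyers bear €10 per ticket; suppliers bear €2 per ticket.

Demand slope: (283 − 296)/(55 − 42) = -1, so Qd = 338 − P.
Supply slope: (295 − 330)/(49 − 56) = 5, so Qs = 5P + 50.
Without the tax, 338 − P = 5P + 50 gives 6P = 288, so P* = €48 and Q* = 290.
With the tax collected from suppliers, supply shifts: Qs = 5(P − 12) + 50.
Solving gives Q = 280 with buyers paying €58 and suppliers receiving €46 (the €12 wedge).
Burden on buyers: €10; on suppliers: €2. (They sum to €12.)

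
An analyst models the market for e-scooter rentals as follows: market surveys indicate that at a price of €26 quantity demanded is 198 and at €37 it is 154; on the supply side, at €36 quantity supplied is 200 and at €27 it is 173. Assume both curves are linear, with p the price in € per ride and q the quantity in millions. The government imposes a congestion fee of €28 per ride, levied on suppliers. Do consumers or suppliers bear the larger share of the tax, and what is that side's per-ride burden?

Suppliers bear the larger share: €16 per ride.

Demand slope: (154 − 198)/(37 − 26) = -4, so qd = 302 − 4p.
Supply slope: (173 − 200)/(27 − 36) = 3, so qs = 3p + 92.
Before the tax: set 302 − 4p = 3p + 92 → p* = €30, q* = 182.
With the tax collected from suppliers, supply shifts: qs = 3(p − 28) + 92.
New equilibrium: consumers pay €42, suppliers receive €14, q = 134. (Wedge: pb − ps = 28.)
Per-ride burden: consumers €12, suppliers €16.
Suppliers take the larger share because supply is less price-elastic here (demand slope 4 vs supply slope 3).
The less price-elastic side of the market bears the larger share of a per-unit tax.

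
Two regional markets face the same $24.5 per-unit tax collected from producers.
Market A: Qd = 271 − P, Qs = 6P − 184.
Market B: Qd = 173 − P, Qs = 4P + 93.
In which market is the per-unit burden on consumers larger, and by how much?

Market A: pre-tax P* = $65, Q* = 206; post-tax Q = 185; per-unit burden on consumers = $21.
Market B: pre-tax P* = $16, Q* = 157; post-tax Q = 137.4; per-unit burden on consumers = $19.6.
Difference: $21 vs $19.6 → market A is larger by $1.4.

Market A, by $1.4.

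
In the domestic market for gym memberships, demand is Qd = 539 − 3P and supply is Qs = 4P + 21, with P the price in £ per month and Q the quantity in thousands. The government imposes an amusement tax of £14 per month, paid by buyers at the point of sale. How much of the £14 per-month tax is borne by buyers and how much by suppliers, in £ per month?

Buyers bear £8 per month; suppliers bear £6 per month.

Without the tax, 539 − 3P = 4P + 21 gives 7P = 518, so P* = £74 and Q* = 317.
With the tax collected from buyers, demand (in seller-price terms) shifts: Qd = 539 − 3(P + 14).
Solving gives Q = 293 with buyers paying £82 and suppliers receiving £68 (the £14 wedge).
Burden on buyers: £8; on suppliers: £6. (They sum to £14.)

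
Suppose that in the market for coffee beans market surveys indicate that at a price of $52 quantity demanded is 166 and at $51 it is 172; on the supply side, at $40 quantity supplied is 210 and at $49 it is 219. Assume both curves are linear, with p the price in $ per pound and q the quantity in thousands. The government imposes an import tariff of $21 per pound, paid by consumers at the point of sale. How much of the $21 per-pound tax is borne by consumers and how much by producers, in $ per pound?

Demand slope: (172 − 166)/(51 − 52) = -6, so qd = 478 − 6p.
Supply slope: (219 − 210)/(49 − 40) = 1, so qs = p + 170.
Before the tax: set 478 − 6p = p + 170 → p* = $44, q* = 214.
With the tax collected from consumers, demand (in seller-price terms) shifts: qd = 478 − 6(p + 21).
New equilibrium: consumers pay $47, producers receive $26, q = 196. (Wedge: pb − ps = 21.)
Burden on consumers: $3; on producers: $18. (They sum to $21.)
The less price-elastic side of the market bears the larger share of a per-unit tax.

Consumers bear $3 per pound; producers bear $18 per pound.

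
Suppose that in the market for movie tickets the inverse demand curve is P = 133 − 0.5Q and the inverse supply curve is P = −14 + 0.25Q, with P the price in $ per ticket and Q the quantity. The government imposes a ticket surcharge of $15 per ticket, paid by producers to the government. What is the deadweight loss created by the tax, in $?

Deadweight loss = $150.

Inverting to Q(P) form: Qd = 266 − 2P; Qs = 4P + 56.
Without the tax, 266 − 2P = 4P + 56 gives 6P = 210, so P* = $35 and Q* = 196.
With the tax collected from producers, supply shifts: Qs = 4(P − 15) + 56.
Solving gives Q = 176 with consumers paying $45 and producers receiving $30 (the $15 wedge).
Quantity falls by |ΔQ| = |196 − 176| = 20.
DWL = ½ · t · |ΔQ| = ½ · 15 · 20 = $150.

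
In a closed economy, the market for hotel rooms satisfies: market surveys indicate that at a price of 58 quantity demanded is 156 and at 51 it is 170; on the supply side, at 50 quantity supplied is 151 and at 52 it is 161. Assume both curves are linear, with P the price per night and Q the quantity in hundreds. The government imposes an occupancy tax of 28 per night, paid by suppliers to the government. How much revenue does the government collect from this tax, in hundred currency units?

Tax revenue = 3528 hundred.

Demand slope: (170 − 156)/(51 − 58) = -2, so Qd = 272 − 2P.
Supply slope: (161 − 151)/(52 − 50) = 5, so Qs = 5P − 99.
Before the tax: set 272 − 2P = 5P − 99 → P* = 53, Q* = 166.
With the tax collected from suppliers, supply shifts: Qs = 5(P − 28) − 99.
New equilibrium: buyers pay 73, suppliers receive 45, Q = 126. (Wedge: Pb − Ps = 28.)
Revenue = t · Q = 28 · 126 = 3528.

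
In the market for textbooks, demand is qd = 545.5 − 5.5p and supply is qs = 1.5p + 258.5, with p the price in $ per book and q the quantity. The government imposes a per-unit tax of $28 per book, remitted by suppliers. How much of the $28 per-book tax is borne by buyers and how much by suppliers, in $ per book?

Without the tax, 545.5 − 5.5p = 1.5p + 258.5 gives 7p = 287, so p* = $41 and q* = 320.
With the tax collected from suppliers, supply shifts: qs = 1.5(p − 28) + 258.5.
New equilibrium: buyers pay $47, suppliers receive $19, q = 287. (Wedge: pb − ps = 28.)
Burden on buyers: $6; on suppliers: $22. (They sum to $28.)
The less price-elastic side of the market bears the larger share of a per-unit tax.

Buyers bear $6 per book; suppliers bear $22 per book.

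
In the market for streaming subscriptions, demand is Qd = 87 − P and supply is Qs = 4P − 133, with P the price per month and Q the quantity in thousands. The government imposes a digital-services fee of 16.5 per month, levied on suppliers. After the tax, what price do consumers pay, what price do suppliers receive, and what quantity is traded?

Consumers pay 57.2; suppliers receive 40.7; quantity = 29.8.

Without the tax, 87 − P = 4P − 133 gives 5P = 220, so P* = 44 and Q* = 43.
With the tax collected from suppliers, supply shifts: Qs = 4(P − 16.5) − 133.
Solving gives Q = 29.8 with consumers paying 57.2 and suppliers receiving 40.7 (the 16.5 wedge).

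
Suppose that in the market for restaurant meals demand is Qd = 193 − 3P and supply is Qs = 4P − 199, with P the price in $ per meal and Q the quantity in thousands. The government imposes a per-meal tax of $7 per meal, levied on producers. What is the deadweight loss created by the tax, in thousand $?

Without the tax, 193 − 3P = 4P − 199 gives 7P = 392, so P* = $56 and Q* = 25.
With the tax collected from producers, supply shifts: Qs = 4(P − 7) − 199.
Solving gives Q = 13 with consumers paying $60 and producers receiving $53 (the $7 wedge).
Quantity falls by |ΔQ| = |25 − 13| = 12.
DWL = ½ · t · |ΔQ| = ½ · 7 · 12 = $42.

Deadweight loss = $42 thousand.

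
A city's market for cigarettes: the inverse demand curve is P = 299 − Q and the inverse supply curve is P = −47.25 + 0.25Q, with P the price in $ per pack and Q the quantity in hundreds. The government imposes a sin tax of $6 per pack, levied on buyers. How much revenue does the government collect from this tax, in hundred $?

Tax revenue = $1633.2 hundred.

Inverting to Q(P) form: Qd = 299 − P; Qs = 4P + 189.
Without the tax, 299 − P = 4P + 189 gives 5P = 110, so P* = $22 and Q* = 277.
With the tax collected from buyers, demand (in seller-price terms) shifts: Qd = 299 − (P + 6).
New equilibrium: buyers pay $26.8, producers receive $20.8, Q = 272.2. (Wedge: Pb − Ps = 6.)
Revenue = t · Q = 6 · 272.2 = $1633.2.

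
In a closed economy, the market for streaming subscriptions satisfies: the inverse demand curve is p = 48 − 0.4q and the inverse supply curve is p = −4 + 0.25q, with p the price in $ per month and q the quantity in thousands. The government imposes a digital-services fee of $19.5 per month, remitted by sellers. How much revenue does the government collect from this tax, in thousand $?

Tax revenue = $975 thousand.

Inverting to q(p) form: qd = 120 − 2.5p; qs = 4p + 16.
Without the tax, 120 − 2.5p = 4p + 16 gives 6.5p = 104, so p* = $16 and q* = 80.
With the tax collected from sellers, supply shifts: qs = 4(p − 19.5) + 16.
Solving gives q = 50 with consumers paying $28 and sellers receiving $8.5 (the $19.5 wedge).
Revenue = t · Q = 19.5 · 50 = $975.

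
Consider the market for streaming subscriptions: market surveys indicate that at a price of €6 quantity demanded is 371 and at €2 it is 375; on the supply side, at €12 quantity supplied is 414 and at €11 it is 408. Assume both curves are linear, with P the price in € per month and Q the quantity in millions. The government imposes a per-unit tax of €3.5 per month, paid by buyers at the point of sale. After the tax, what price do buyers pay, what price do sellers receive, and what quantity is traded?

Demand slope: (375 − 371)/(2 − 6) = -1, so Qd = 377 − P.
Supply slope: (408 − 414)/(11 − 12) = 6, so Qs = 6P + 342.
Without the tax, 377 − P = 6P + 342 gives 7P = 35, so P* = €5 and Q* = 372.
With the tax collected from buyers, demand (in seller-price terms) shifts: Qd = 377 − (P + 3.5).
Solving gives Q = 369 with buyers paying €8 and sellers receiving €4.5 (the €3.5 wedge).
The less price-elastic side of the market bears the larger share of a per-unit tax.

Buyers pay €8; sellers receive €4.5; quantity = 369.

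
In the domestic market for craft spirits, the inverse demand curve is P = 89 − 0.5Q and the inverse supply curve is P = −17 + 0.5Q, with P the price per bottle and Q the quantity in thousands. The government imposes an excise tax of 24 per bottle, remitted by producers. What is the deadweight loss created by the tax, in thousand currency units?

Deadweight loss = 288 thousand.

Rewrite in direct form: Qd = 178 − 2P and Qs = 2P + 34.
Without the tax, 178 − 2P = 2P + 34 gives 4P = 144, so P* = 36 and Q* = 106.
With the tax collected from producers, supply shifts: Qs = 2(P − 24) + 34.
New equilibrium: buyers pay 48, producers receive 24, Q = 82. (Wedge: Pb − Ps = 24.)
Quantity falls by |ΔQ| = |106 − 82| = 24.
DWL = ½ · t · |ΔQ| = ½ · 24 · 24 = 288.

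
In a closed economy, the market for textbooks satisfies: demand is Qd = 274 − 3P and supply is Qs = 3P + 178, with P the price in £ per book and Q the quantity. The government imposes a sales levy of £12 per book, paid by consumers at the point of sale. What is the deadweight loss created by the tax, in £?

Deadweight loss = £108.

Before the tax: set 274 − 3P = 3P + 178 → P* = £16, Q* = 226.
With the tax collected from consumers, demand (in seller-price terms) shifts: Qd = 274 − 3(P + 12).
New equilibrium: consumers pay £22, suppliers receive £10, Q = 208. (Wedge: Pb − Ps = 12.)
Quantity falls by |ΔQ| = |226 − 208| = 18.
DWL = ½ · t · |ΔQ| = ½ · 12 · 18 = £108.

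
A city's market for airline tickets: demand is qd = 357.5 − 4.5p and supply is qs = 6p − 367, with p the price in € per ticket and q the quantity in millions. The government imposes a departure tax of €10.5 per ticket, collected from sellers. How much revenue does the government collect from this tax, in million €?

Without the tax, 357.5 − 4.5p = 6p − 367 gives 10.5p = 724.5, so p* = €69 and q* = 47.
With the tax collected from sellers, supply shifts: qs = 6(p − 10.5) − 367.
New equilibrium: buyers pay €75, sellers receive €64.5, q = 20. (Wedge: pb − ps = 10.5.)
Revenue = t · Q = 10.5 · 20 = €210.

Tax revenue = €210 million.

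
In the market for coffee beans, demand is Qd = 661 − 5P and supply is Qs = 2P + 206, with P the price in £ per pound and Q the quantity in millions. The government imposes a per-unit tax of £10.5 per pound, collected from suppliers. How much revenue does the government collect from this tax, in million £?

Before the tax: set 661 − 5P = 2P + 206 → P* = £65, Q* = 336.
With the tax collected from suppliers, supply shifts: Qs = 2(P − 10.5) + 206.
Solving gives Q = 321 with consumers paying £68 and suppliers receiving £57.5 (the £10.5 wedge).
Revenue = t · Q = 10.5 · 321 = £3370.5.

Tax revenue = £3370.5 million.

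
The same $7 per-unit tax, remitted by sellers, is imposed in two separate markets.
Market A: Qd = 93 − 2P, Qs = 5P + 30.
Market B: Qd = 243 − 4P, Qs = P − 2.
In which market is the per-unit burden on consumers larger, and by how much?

Market A: pre-tax P* = $9, Q* = 75; post-tax Q = 65; per-unit burden on consumers = $5.
Market B: pre-tax P* = $49, Q* = 47; post-tax Q = 41.4; per-unit burden on consumers = $1.4.
Difference: $5 vs $1.4 → market A is larger by $3.6.

Market A, by $3.6.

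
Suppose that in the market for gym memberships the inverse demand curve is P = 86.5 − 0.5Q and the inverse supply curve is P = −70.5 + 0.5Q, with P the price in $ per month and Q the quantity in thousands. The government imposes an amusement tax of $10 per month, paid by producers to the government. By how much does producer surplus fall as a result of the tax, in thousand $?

Rewrite in direct form: Qd = 173 − 2P and Qs = 2P + 141.
Without the tax, 173 − 2P = 2P + 141 gives 4P = 32, so P* = $8 and Q* = 157.
With the tax collected from producers, supply shifts: Qs = 2(P − 10) + 141.
Solving gives Q = 147 with consumers paying $13 and producers receiving $3 (the $10 wedge).
ΔPS is the trapezoid between Q = 147 and Q = 157 of height $5: ½ · (157 + 147) · 5 = $760.

Producer surplus falls by $760 thousand.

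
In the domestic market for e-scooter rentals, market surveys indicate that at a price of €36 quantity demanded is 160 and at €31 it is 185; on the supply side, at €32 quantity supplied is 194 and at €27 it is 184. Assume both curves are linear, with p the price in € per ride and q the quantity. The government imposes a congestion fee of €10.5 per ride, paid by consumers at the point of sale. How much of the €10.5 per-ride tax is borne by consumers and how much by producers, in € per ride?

Consumers bear €3 per ride; producers bear €7.5 per ride.

Demand slope: (185 − 160)/(31 − 36) = -5, so qd = 340 − 5p.
Supply slope: (184 − 194)/(27 − 32) = 2, so qs = 2p + 130.
Without the tax, 340 − 5p = 2p + 130 gives 7p = 210, so p* = €30 and q* = 190.
With the tax collected from consumers, demand (in seller-price terms) shifts: qd = 340 − 5(p + 10.5).
New equilibrium: consumers pay €33, producers receive €22.5, q = 175. (Wedge: pb − ps = 10.5.)
Burden on consumers: €3; on producers: €7.5. (They sum to €10.5.)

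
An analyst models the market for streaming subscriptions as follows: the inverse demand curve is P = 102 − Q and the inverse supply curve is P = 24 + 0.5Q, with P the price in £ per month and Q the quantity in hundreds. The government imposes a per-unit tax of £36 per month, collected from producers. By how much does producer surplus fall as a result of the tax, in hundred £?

Inverting to Q(P) form: Qd = 102 − P; Qs = 2P − 48.
Without the tax, 102 − P = 2P − 48 gives 3P = 150, so P* = £50 and Q* = 52.
With the tax collected from producers, supply shifts: Qs = 2(P − 36) − 48.
Solving gives Q = 28 with buyers paying £74 and producers receiving £38 (the £36 wedge).
ΔPS is the trapezoid between Q = 28 and Q = 52 of height £12: ½ · (52 + 28) · 12 = £480.

Producer surplus falls by £480 hundred.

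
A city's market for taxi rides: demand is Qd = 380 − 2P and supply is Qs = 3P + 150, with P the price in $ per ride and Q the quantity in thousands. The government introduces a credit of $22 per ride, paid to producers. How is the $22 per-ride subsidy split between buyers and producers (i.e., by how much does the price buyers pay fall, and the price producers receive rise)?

Buyers gain $13.2 per ride; producers gain $8.8 per ride.

Before the subsidy: set 380 − 2P = 3P + 150 → P* = $46, Q* = 288.
With a per-unit subsidy paid to producers, each receives P + 22 per unit sold, so supply becomes Qs = 3(P + 22) + 150.
New equilibrium: buyers pay $32.8, producers receive $54.8, Q = 314.4. (Wedge: Pb − Ps = −22.)
Gain to buyers: $13.2; to producers: $8.8. (They sum to $22.)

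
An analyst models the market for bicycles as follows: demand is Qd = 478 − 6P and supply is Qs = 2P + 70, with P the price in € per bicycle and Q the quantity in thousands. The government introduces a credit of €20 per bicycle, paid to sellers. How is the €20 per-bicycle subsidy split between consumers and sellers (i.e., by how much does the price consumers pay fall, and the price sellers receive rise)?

Before the subsidy: set 478 − 6P = 2P + 70 → P* = €51, Q* = 172.
With a per-unit subsidy paid to sellers, each receives P + 20 per unit sold, so supply becomes Qs = 2(P + 20) + 70.
Solving gives Q = 202 with consumers paying €46 and sellers receiving €66 (the €20 wedge).
Gain to consumers: €5; to sellers: €15. (They sum to €20.)

Consumers gain €5 per bicycle; sellers gain €15 per bicycle.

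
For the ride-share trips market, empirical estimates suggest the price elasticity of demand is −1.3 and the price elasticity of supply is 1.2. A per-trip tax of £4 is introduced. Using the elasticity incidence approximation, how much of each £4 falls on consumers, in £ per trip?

Consumers bear ≈ £1.92 per trip.

Incidence ratio: consumers' share ≈ εs / (εs + |εd|) = 1.2 / (1.2 + 1.3) = 0.48.
So consumers bear ≈ 0.48 × £4 = £1.92; producers bear £2.08.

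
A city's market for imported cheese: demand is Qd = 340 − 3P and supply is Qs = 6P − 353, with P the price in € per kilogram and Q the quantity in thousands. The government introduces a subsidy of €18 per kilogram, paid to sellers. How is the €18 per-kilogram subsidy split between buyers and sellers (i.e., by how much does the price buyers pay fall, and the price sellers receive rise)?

Without the subsidy, 340 − 3P = 6P − 353 gives 9P = 693, so P* = €77 and Q* = 109.
With a per-unit subsidy paid to sellers, each receives P + 18 per unit sold, so supply becomes Qs = 6(P + 18) − 353.
New equilibrium: buyers pay €65, sellers receive €83, Q = 145. (Wedge: Pb − Ps = −18.)
Gain to buyers: €12; to sellers: €6. (They sum to €18.)

Buyers gain €12 per kilogram; sellers gain €6 per kilogram.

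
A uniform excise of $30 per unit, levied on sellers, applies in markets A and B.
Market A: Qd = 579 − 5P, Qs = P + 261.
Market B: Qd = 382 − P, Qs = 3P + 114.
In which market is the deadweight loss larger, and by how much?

Market A, by $37.5.

Market A: pre-tax P* = $53, Q* = 314; post-tax Q = 289; deadweight loss = $375.
Market B: pre-tax P* = $67, Q* = 315; post-tax Q = 292.5; deadweight loss = $337.5.
Difference: $375 vs $337.5 → market A is larger by $37.5.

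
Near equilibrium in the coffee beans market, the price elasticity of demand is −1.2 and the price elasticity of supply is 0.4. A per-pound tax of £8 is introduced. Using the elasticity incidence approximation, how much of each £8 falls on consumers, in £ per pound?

Consumers bear ≈ £2 per pound.

Incidence ratio: consumers' share ≈ εs / (εs + |εd|) = 0.4 / (0.4 + 1.2) = 0.25.
So consumers bear ≈ 0.25 × £8 = £2; producers bear £6.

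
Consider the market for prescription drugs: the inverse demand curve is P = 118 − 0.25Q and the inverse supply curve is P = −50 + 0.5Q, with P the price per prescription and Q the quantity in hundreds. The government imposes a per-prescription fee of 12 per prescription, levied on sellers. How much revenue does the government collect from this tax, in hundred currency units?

Rewrite in direct form: Qd = 472 − 4P and Qs = 2P + 100.
Without the tax, 472 − 4P = 2P + 100 gives 6P = 372, so P* = 62 and Q* = 224.
With the tax collected from sellers, supply shifts: Qs = 2(P − 12) + 100.
New equilibrium: consumers pay 66, sellers receive 54, Q = 208. (Wedge: Pb − Ps = 12.)
Revenue = t · Q = 12 · 208 = 2496.

Tax revenue = 2496 hundred.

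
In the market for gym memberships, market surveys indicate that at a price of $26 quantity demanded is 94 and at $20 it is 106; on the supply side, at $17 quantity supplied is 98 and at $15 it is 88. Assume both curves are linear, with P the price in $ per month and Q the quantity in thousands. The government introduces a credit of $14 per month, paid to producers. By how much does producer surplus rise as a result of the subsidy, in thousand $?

Producer surplus rises by $472 thousand.

Demand slope: (106 − 94)/(20 − 26) = -2, so Qd = 146 − 2P.
Supply slope: (88 − 98)/(15 − 17) = 5, so Qs = 5P + 13.
Before the subsidy: set 146 − 2P = 5P + 13 → P* = $19, Q* = 108.
With a per-unit subsidy paid to producers, each receives P + 14 per unit sold, so supply becomes Qs = 5(P + 14) + 13.
Solving gives Q = 128 with consumers paying $9 and producers receiving $23 (the $14 wedge).
ΔPS is the trapezoid between Q = 128 and Q = 108 of height $4: ½ · (108 + 128) · 4 = $472.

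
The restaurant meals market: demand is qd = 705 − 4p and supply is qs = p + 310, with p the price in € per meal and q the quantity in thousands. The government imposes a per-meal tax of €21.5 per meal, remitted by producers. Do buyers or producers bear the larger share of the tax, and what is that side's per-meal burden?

Without the tax, 705 − 4p = p + 310 gives 5p = 395, so p* = €79 and q* = 389.
With the tax collected from producers, supply shifts: qs = (p − 21.5) + 310.
Solving gives q = 371.8 with buyers paying €83.3 and producers receiving €61.8 (the €21.5 wedge).
Per-meal burden: buyers €4.3, producers €17.2.
Producers take the larger share because supply is less price-elastic here (demand slope 4 vs supply slope 1).

Producers bear the larger share: €17.2 per meal.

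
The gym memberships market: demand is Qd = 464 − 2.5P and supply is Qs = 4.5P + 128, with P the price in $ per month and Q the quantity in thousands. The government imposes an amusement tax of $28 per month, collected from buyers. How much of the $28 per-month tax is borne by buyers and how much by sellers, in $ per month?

Buyers bear $18 per month; sellers bear $10 per month.

Without the tax, 464 − 2.5P = 4.5P + 128 gives 7P = 336, so P* = $48 and Q* = 344.
With the tax collected from buyers, demand (in seller-price terms) shifts: Qd = 464 − 2.5(P + 28).
Solving gives Q = 299 with buyers paying $66 and sellers receiving $38 (the $28 wedge).
Burden on buyers: $18; on sellers: $10. (They sum to $28.)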